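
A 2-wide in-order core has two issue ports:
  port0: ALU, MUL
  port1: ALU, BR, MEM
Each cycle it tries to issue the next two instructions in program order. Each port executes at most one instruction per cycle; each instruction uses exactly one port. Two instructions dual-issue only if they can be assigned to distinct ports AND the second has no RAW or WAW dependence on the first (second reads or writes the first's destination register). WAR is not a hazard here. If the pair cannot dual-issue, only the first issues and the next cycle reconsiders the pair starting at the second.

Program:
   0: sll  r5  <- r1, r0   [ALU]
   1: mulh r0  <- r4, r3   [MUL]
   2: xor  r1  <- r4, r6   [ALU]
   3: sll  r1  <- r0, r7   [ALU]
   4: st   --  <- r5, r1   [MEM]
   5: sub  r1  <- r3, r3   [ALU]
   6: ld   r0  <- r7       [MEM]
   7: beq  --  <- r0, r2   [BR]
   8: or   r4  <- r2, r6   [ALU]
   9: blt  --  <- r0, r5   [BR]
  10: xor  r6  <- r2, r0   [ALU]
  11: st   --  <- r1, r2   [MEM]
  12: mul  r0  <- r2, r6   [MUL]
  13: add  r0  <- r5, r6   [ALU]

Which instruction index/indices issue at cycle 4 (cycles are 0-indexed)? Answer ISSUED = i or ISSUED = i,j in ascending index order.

ISSUED = 6

t=0 i0,i1:sll.ALU/mulh.MUL ; 2-wide
t=1 i2:xor.ALU ; WAW r1
t=2 i3:sll.ALU ; RAW r1
t=3 i4,i5:st.MEM/sub.ALU ; 2-wide
t=4 i6:ld.MEM ; no-port MEM/BR
t=5 i7,i8:beq.BR/or.ALU ; 2-wide
t=6 i9,i10:blt.BR/xor.ALU ; 2-wide
t=7 i11,i12:st.MEM/mul.MUL ; 2-wide
t=8 i13:add.ALU ; tail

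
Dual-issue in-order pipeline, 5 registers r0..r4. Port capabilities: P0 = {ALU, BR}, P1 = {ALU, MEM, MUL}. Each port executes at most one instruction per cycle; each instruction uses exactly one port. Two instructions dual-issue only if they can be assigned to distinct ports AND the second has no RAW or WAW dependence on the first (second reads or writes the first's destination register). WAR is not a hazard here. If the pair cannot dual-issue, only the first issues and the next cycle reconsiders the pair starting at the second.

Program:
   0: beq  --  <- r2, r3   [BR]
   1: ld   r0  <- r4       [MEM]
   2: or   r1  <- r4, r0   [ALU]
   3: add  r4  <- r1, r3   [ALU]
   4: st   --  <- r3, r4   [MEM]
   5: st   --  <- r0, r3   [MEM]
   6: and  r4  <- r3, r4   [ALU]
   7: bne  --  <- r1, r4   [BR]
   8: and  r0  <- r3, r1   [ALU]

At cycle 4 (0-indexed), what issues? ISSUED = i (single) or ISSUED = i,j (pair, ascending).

ISSUED = 5,6

t=0 i0+i1:beq.BR/ld.MEM ; dual
t=1 i2:or.ALU ; RAW r1
t=2 i3:add.ALU ; RAW r4
t=3 i4:st.MEM ; no-port MEM/MEM
t=4 i5+i6:st.MEM/and.ALU ; dual
t=5 i7+i8:bne.BR/and.ALU ; dual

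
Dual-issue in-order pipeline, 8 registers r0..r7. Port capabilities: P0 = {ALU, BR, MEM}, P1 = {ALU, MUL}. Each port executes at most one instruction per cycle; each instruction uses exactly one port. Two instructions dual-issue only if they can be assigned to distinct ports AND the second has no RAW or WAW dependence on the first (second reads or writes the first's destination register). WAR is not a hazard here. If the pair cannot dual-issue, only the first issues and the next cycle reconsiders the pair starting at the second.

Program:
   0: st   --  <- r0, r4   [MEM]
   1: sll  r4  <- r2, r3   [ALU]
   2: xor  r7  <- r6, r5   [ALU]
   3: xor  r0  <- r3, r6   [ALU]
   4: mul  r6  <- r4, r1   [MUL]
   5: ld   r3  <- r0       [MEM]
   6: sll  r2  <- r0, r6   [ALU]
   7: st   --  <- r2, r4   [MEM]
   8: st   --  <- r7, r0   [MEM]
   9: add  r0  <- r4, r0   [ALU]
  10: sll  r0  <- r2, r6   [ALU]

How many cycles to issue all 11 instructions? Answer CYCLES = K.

CYCLES = 7

  cy0 -> i0,i1 (st+sll) pair
  cy1 -> i2,i3 (xor+xor) pair
  cy2 -> i4,i5 (mul+ld) pair
  cy3 -> i6 (sll) RAW r2
  cy4 -> i7 (st) no-port MEM/MEM
  cy5 -> i8,i9 (st+add) pair
  cy6 -> i10 (sll) tail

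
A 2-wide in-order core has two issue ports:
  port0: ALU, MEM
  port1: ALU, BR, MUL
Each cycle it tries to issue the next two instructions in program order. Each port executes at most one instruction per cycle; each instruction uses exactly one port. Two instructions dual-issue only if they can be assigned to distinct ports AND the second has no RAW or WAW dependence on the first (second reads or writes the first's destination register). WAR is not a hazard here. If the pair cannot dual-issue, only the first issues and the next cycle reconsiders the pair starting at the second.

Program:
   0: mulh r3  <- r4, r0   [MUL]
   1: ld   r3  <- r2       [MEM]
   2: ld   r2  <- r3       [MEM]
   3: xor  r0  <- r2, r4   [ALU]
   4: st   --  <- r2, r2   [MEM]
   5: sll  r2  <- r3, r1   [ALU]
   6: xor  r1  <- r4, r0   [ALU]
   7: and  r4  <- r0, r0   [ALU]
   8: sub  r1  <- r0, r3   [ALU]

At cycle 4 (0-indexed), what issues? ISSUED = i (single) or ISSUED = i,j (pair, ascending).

ISSUED = 5,6

t=0 i0:mulh ; WAW r3
t=1 i1:ld ; no-port MEM/MEM
t=2 i2:ld ; RAW r2
t=3 i3&i4:xor;st ; 2-wide
t=4 i5&i6:sll;xor ; 2-wide
t=5 i7&i8:and;sub ; 2-wide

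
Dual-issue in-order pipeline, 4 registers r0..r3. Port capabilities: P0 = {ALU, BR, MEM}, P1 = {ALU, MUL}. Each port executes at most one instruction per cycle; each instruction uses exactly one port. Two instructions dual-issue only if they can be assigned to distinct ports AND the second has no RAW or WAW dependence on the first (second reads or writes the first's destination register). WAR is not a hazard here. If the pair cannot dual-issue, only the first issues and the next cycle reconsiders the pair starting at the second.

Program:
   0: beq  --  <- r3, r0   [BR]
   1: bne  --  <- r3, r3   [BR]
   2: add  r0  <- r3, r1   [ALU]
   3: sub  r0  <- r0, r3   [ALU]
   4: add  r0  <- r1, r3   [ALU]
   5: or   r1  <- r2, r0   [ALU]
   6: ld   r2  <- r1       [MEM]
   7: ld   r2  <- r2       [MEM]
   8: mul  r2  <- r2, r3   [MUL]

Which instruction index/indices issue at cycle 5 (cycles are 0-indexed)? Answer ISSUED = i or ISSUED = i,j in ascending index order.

ISSUED = 6

#0 head=0: beq.BR i0 no-port BR/BR
#1 head=1: bne.BR+add.ALU i1&i2 dual
#2 head=3: sub.ALU i3 WAW r0
#3 head=4: add.ALU i4 RAW r0
#4 head=5: or.ALU i5 RAW r1
#5 head=6: ld.MEM i6 no-port MEM/MEM
#6 head=7: ld.MEM i7 RAW+WAW r2
#7 head=8: mul.MUL i8 tail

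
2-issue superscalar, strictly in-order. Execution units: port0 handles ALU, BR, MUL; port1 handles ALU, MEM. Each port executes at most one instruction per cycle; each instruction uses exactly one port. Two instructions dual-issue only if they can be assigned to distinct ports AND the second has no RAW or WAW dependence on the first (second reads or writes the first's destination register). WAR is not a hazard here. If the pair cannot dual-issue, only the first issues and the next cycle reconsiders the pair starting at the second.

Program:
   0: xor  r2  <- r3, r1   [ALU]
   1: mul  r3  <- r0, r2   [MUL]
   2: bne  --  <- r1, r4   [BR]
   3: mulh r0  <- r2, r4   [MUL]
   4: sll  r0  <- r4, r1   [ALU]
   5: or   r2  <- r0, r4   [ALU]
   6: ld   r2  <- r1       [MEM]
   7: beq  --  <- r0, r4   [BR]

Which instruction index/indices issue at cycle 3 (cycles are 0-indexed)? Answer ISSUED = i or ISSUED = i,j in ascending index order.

[0] i0  xor  -- RAW r2
[1] i1  mul  -- no-port MUL/BR
[2] i2  bne  -- no-port BR/MUL
[3] i3  mulh  -- WAW r0
[4] i4  sll  -- RAW r0
[5] i5  or  -- WAW r2
[6] i6/i7  ld+beq  -- dual

ISSUED = 3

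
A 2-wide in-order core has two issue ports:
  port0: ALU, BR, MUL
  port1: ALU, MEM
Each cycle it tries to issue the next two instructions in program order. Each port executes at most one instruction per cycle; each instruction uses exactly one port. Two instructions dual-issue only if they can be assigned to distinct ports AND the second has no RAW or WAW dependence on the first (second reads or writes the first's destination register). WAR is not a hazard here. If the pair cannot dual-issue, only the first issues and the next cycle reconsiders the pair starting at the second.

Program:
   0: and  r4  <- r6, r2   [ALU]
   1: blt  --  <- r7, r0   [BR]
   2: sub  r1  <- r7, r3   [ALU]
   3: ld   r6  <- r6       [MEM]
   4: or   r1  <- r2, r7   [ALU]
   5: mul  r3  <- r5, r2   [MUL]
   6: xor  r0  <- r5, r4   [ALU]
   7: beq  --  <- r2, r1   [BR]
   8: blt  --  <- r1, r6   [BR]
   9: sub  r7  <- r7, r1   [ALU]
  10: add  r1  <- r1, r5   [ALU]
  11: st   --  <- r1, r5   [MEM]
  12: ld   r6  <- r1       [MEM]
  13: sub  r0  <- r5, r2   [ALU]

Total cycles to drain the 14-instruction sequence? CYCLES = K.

CYCLES = 8

  cy0 -> i0,i1 (and;blt) dual
  cy1 -> i2,i3 (sub;ld) dual
  cy2 -> i4,i5 (or;mul) dual
  cy3 -> i6,i7 (xor;beq) dual
  cy4 -> i8,i9 (blt;sub) dual
  cy5 -> i10 (add) RAW r1
  cy6 -> i11 (st) no-port MEM/MEM
  cy7 -> i12,i13 (ld;sub) dual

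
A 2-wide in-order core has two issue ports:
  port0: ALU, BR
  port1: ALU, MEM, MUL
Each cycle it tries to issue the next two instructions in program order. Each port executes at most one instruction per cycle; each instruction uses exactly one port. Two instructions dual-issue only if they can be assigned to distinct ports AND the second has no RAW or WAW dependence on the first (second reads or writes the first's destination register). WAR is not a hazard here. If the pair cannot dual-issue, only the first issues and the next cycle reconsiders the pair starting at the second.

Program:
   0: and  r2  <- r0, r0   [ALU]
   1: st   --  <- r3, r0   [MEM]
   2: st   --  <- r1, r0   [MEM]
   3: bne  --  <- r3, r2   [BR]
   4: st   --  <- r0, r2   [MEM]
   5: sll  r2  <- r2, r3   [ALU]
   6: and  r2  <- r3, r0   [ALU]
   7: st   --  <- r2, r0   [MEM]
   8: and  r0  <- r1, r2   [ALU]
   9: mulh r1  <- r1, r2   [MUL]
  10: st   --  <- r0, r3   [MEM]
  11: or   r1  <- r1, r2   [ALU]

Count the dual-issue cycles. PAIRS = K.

0. and.ALU st.MEM @i0+i1  | dual
1. st.MEM bne.BR @i2+i3  | dual
2. st.MEM sll.ALU @i4+i5  | dual
3. and.ALU @i6  | RAW r2
4. st.MEM and.ALU @i7+i8  | dual
5. mulh.MUL @i9  | no-port MUL/MEM
6. st.MEM or.ALU @i10+i11  | dual

PAIRS = 5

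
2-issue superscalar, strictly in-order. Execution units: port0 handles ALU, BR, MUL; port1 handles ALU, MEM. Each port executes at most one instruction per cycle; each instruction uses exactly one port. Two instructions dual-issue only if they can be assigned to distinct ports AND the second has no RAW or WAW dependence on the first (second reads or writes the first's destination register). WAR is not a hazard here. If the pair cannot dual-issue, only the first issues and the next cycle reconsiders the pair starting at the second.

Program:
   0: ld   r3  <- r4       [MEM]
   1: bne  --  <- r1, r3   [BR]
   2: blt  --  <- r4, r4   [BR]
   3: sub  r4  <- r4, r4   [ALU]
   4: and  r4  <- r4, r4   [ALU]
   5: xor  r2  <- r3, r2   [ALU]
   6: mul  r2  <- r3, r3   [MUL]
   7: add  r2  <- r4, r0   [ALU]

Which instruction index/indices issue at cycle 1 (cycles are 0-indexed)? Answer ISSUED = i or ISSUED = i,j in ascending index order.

ISSUED = 1

0. ld.MEM @i0  | RAW r3
1. bne.BR @i1  | no-port BR/BR
2. blt.BR sub.ALU @i2/i3  | dual
3. and.ALU xor.ALU @i4/i5  | dual
4. mul.MUL @i6  | WAW r2
5. add.ALU @i7  | tail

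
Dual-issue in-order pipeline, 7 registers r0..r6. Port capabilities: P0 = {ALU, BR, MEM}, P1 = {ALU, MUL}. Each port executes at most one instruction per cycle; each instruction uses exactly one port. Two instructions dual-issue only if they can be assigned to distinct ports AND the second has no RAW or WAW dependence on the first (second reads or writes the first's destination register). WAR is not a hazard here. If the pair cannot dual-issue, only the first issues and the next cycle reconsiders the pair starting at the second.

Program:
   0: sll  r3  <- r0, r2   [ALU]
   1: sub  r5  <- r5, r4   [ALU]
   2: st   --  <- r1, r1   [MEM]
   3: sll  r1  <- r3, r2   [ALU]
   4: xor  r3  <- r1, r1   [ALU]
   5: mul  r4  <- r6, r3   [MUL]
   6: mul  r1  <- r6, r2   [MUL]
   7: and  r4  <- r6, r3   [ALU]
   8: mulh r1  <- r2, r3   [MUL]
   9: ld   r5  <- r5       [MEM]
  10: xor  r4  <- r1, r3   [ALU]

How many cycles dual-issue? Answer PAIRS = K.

PAIRS = 4

#0 head=0: sll.ALU+sub.ALU i0&i1 pair
#1 head=2: st.MEM+sll.ALU i2&i3 pair
#2 head=4: xor.ALU i4 RAW r3
#3 head=5: mul.MUL i5 no-port MUL/MUL
#4 head=6: mul.MUL+and.ALU i6&i7 pair
#5 head=8: mulh.MUL+ld.MEM i8&i9 pair
#6 head=10: xor.ALU i10 tail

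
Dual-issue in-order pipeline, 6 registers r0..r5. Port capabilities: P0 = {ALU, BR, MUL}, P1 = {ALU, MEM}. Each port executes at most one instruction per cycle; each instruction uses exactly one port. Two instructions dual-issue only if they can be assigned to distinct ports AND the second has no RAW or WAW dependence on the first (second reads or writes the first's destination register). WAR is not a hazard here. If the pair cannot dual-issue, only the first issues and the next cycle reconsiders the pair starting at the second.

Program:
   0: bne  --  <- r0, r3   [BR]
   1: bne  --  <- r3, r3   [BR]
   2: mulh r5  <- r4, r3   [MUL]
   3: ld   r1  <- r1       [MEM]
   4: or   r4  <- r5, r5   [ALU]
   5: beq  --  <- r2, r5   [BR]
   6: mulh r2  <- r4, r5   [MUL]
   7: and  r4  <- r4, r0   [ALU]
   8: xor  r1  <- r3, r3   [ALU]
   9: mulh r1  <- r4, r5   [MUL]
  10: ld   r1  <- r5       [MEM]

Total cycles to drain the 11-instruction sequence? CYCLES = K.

CYCLES = 8

  cy0 -> i0 (bne) no-port BR/BR
  cy1 -> i1 (bne) no-port BR/MUL
  cy2 -> i2&i3 (mulh;ld) dual
  cy3 -> i4&i5 (or;beq) dual
  cy4 -> i6&i7 (mulh;and) dual
  cy5 -> i8 (xor) WAW r1
  cy6 -> i9 (mulh) WAW r1
  cy7 -> i10 (ld) tail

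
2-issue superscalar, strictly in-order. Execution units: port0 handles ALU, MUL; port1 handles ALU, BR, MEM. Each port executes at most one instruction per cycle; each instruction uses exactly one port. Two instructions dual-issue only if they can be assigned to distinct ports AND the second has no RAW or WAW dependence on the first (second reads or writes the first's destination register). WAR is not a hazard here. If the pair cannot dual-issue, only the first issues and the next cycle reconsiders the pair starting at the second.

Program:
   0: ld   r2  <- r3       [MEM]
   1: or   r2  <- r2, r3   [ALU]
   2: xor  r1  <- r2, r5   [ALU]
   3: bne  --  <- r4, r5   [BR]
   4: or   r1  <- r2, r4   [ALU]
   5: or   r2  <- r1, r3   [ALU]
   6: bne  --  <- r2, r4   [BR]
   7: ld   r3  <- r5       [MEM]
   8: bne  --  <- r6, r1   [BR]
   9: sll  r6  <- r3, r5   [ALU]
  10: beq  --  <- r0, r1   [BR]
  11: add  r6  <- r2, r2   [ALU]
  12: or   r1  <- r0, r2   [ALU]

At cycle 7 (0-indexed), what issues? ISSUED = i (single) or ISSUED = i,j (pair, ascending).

c0: i0 ld.MEM  RAW+WAW r2
c1: i1 or.ALU  RAW r2
c2: i2,i3 xor.ALU/bne.BR  dual
c3: i4 or.ALU  RAW r1
c4: i5 or.ALU  RAW r2
c5: i6 bne.BR  no-port BR/MEM
c6: i7 ld.MEM  no-port MEM/BR
c7: i8,i9 bne.BR/sll.ALU  dual
c8: i10,i11 beq.BR/add.ALU  dual
c9: i12 or.ALU  tail

ISSUED = 8,9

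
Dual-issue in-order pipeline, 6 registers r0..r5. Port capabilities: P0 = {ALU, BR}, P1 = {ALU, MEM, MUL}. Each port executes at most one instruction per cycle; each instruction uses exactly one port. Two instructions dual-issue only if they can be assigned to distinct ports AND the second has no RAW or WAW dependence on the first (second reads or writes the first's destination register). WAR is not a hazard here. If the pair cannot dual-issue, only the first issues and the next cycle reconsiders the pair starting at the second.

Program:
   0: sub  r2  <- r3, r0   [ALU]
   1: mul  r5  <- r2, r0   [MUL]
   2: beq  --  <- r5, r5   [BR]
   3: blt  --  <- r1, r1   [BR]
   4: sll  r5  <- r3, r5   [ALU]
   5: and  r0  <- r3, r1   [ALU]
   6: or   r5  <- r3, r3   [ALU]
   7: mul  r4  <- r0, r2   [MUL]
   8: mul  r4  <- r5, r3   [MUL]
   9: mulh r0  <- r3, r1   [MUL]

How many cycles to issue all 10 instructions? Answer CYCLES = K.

  cy0 -> i0 (sub.ALU) RAW r2
  cy1 -> i1 (mul.MUL) RAW r5
  cy2 -> i2 (beq.BR) no-port BR/BR
  cy3 -> i3&i4 (blt.BR;sll.ALU) pair
  cy4 -> i5&i6 (and.ALU;or.ALU) pair
  cy5 -> i7 (mul.MUL) no-port MUL/MUL
  cy6 -> i8 (mul.MUL) no-port MUL/MUL
  cy7 -> i9 (mulh.MUL) tail

CYCLES = 8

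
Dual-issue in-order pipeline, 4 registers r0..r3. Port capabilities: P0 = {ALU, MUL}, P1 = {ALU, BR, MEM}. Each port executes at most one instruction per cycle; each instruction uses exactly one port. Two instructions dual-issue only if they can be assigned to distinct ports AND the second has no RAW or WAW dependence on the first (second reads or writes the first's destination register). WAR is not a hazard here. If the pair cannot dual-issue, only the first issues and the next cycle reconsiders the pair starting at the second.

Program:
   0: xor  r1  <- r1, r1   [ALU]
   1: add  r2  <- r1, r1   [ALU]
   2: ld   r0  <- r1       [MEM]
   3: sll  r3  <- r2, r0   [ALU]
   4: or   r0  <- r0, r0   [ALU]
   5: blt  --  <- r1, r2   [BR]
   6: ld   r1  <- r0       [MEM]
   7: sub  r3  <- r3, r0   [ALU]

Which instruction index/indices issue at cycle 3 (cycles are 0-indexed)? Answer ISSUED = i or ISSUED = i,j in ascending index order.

[0] i0  xor  -- RAW r1
[1] i1/i2  add+ld  -- 2-wide
[2] i3/i4  sll+or  -- 2-wide
[3] i5  blt  -- no-port BR/MEM
[4] i6/i7  ld+sub  -- 2-wide

ISSUED = 5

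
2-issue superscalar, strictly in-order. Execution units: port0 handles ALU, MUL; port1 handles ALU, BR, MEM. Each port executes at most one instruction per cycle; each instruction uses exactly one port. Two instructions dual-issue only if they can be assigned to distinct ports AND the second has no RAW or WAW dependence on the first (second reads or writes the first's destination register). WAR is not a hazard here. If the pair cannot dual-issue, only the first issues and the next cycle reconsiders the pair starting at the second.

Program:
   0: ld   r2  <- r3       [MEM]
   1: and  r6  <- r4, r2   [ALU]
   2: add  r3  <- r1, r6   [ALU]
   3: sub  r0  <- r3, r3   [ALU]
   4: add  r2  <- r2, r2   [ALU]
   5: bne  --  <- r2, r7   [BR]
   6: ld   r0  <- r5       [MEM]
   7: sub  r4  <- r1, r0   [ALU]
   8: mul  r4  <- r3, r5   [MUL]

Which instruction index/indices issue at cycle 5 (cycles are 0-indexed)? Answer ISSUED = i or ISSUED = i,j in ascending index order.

ISSUED = 6

0. ld @i0  | RAW r2
1. and @i1  | RAW r6
2. add @i2  | RAW r3
3. sub/add @i3&i4  | 2-wide
4. bne @i5  | no-port BR/MEM
5. ld @i6  | RAW r0
6. sub @i7  | WAW r4
7. mul @i8  | tail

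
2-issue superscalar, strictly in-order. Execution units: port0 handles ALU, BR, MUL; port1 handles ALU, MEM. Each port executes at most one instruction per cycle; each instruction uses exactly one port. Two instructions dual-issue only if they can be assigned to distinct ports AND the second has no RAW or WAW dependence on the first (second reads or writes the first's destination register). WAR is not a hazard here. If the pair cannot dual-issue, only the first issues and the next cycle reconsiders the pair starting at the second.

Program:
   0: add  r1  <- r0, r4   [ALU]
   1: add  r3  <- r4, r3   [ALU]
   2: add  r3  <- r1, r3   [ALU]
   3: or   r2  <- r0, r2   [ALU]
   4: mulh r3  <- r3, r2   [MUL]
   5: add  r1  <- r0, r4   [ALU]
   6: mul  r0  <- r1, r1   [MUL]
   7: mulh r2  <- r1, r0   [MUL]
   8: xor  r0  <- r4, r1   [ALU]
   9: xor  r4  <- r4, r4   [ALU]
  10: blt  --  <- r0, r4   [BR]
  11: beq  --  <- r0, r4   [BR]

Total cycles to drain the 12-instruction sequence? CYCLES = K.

t=0 i0,i1:add.ALU;add.ALU ; 2-wide
t=1 i2,i3:add.ALU;or.ALU ; 2-wide
t=2 i4,i5:mulh.MUL;add.ALU ; 2-wide
t=3 i6:mul.MUL ; no-port MUL/MUL
t=4 i7,i8:mulh.MUL;xor.ALU ; 2-wide
t=5 i9:xor.ALU ; RAW r4
t=6 i10:blt.BR ; no-port BR/BR
t=7 i11:beq.BR ; tail

CYCLES = 8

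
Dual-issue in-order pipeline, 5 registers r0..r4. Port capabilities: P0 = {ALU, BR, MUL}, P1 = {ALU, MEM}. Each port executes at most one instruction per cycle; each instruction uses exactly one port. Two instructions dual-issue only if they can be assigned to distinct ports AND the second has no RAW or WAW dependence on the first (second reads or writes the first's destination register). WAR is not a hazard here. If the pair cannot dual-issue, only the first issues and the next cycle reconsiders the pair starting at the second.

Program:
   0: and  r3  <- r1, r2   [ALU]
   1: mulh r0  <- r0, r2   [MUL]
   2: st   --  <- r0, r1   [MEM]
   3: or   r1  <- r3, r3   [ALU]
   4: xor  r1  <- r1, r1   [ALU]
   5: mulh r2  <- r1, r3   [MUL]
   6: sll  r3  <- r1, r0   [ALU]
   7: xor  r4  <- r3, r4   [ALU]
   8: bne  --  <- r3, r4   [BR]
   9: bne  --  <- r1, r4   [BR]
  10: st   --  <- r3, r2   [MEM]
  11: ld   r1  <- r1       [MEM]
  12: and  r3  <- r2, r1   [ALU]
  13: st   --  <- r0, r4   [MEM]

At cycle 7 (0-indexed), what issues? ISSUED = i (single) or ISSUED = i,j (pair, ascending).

c0: i0,i1 and.ALU+mulh.MUL  pair
c1: i2,i3 st.MEM+or.ALU  pair
c2: i4 xor.ALU  RAW r1
c3: i5,i6 mulh.MUL+sll.ALU  pair
c4: i7 xor.ALU  RAW r4
c5: i8 bne.BR  no-port BR/BR
c6: i9,i10 bne.BR+st.MEM  pair
c7: i11 ld.MEM  RAW r1
c8: i12,i13 and.ALU+st.MEM  pair

ISSUED = 11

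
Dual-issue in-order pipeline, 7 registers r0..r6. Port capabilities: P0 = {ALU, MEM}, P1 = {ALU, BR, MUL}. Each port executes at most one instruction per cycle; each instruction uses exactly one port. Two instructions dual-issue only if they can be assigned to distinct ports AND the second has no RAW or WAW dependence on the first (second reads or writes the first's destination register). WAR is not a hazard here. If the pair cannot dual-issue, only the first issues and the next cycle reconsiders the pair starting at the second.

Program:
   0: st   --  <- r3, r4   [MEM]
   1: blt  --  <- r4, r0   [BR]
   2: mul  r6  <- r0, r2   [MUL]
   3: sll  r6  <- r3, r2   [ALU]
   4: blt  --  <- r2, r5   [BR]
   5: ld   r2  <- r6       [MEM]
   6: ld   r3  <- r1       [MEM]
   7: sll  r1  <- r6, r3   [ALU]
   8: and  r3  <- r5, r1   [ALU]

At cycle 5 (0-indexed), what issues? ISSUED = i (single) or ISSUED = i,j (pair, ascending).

t=0 i0/i1:st;blt ; pair
t=1 i2:mul ; WAW r6
t=2 i3/i4:sll;blt ; pair
t=3 i5:ld ; no-port MEM/MEM
t=4 i6:ld ; RAW r3
t=5 i7:sll ; RAW r1
t=6 i8:and ; tail

ISSUED = 7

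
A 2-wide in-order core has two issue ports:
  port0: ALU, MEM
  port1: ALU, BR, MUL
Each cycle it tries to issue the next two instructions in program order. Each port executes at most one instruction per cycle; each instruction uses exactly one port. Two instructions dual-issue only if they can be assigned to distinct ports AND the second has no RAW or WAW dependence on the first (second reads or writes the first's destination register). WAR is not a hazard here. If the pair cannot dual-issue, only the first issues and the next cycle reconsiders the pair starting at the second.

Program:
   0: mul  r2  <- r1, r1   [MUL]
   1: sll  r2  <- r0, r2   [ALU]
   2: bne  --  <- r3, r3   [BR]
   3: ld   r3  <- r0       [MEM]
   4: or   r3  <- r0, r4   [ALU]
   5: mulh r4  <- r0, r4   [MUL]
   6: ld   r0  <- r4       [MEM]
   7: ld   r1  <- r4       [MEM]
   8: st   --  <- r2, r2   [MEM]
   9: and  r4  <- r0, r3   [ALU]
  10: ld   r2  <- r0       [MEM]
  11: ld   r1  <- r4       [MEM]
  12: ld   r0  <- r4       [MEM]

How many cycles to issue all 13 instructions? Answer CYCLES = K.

0. mul @i0  | RAW+WAW r2
1. sll+bne @i1,i2  | dual
2. ld @i3  | WAW r3
3. or+mulh @i4,i5  | dual
4. ld @i6  | no-port MEM/MEM
5. ld @i7  | no-port MEM/MEM
6. st+and @i8,i9  | dual
7. ld @i10  | no-port MEM/MEM
8. ld @i11  | no-port MEM/MEM
9. ld @i12  | tail

CYCLES = 10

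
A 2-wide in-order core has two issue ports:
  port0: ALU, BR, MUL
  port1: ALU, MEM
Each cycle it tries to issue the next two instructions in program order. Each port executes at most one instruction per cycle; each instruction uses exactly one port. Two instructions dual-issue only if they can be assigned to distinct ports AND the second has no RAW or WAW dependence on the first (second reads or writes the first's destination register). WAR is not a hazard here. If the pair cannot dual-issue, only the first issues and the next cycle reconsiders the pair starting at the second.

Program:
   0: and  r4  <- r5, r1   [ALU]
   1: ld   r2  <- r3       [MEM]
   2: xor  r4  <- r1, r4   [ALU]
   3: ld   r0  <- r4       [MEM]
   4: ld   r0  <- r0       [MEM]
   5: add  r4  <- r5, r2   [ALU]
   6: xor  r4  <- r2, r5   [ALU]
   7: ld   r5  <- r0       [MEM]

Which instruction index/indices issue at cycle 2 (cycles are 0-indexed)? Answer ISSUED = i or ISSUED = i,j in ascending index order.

ISSUED = 3

t=0 i0,i1:and.ALU/ld.MEM ; pair
t=1 i2:xor.ALU ; RAW r4
t=2 i3:ld.MEM ; no-port MEM/MEM
t=3 i4,i5:ld.MEM/add.ALU ; pair
t=4 i6,i7:xor.ALU/ld.MEM ; pair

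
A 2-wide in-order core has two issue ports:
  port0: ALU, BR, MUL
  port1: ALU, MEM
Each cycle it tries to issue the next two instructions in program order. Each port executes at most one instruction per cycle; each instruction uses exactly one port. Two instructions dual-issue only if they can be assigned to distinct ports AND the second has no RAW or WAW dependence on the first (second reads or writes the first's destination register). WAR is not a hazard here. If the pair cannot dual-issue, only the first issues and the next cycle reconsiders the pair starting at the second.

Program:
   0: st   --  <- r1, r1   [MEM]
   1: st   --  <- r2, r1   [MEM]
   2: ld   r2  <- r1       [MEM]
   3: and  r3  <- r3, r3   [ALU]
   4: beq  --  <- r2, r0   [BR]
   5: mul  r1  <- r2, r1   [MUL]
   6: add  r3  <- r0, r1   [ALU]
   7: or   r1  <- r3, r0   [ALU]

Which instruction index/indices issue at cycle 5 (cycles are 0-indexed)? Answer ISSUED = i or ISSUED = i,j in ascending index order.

ISSUED = 6

[0] i0  st  -- no-port MEM/MEM
[1] i1  st  -- no-port MEM/MEM
[2] i2+i3  ld and  -- pair
[3] i4  beq  -- no-port BR/MUL
[4] i5  mul  -- RAW r1
[5] i6  add  -- RAW r3
[6] i7  or  -- tail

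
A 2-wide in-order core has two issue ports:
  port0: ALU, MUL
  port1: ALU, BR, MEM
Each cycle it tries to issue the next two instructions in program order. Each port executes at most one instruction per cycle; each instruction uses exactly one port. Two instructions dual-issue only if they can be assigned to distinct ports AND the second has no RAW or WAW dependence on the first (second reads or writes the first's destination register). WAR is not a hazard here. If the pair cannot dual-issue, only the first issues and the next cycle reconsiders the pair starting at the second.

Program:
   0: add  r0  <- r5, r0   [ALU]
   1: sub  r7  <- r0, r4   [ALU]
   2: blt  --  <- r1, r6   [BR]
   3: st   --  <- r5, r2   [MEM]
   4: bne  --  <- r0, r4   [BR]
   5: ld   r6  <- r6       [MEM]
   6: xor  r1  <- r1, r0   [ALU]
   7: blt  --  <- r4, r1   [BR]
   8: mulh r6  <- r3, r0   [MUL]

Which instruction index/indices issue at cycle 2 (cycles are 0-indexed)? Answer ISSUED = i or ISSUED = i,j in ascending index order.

#0 head=0: add.ALU i0 RAW r0
#1 head=1: sub.ALU;blt.BR i1+i2 2-wide
#2 head=3: st.MEM i3 no-port MEM/BR
#3 head=4: bne.BR i4 no-port BR/MEM
#4 head=5: ld.MEM;xor.ALU i5+i6 2-wide
#5 head=7: blt.BR;mulh.MUL i7+i8 2-wide

ISSUED = 3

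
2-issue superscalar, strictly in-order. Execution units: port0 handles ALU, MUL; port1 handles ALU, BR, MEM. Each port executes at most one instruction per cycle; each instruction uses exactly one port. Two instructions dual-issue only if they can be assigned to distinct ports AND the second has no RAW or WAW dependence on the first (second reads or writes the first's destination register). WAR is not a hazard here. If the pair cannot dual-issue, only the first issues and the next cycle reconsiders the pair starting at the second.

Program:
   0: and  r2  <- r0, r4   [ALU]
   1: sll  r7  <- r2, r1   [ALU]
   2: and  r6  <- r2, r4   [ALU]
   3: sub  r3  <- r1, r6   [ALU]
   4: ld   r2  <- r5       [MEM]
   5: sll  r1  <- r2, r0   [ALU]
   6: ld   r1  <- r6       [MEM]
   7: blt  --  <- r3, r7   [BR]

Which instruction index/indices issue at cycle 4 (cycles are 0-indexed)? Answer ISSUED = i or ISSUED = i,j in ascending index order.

c0: i0 and  RAW r2
c1: i1+i2 sll/and  dual
c2: i3+i4 sub/ld  dual
c3: i5 sll  WAW r1
c4: i6 ld  no-port MEM/BR
c5: i7 blt  tail

ISSUED = 6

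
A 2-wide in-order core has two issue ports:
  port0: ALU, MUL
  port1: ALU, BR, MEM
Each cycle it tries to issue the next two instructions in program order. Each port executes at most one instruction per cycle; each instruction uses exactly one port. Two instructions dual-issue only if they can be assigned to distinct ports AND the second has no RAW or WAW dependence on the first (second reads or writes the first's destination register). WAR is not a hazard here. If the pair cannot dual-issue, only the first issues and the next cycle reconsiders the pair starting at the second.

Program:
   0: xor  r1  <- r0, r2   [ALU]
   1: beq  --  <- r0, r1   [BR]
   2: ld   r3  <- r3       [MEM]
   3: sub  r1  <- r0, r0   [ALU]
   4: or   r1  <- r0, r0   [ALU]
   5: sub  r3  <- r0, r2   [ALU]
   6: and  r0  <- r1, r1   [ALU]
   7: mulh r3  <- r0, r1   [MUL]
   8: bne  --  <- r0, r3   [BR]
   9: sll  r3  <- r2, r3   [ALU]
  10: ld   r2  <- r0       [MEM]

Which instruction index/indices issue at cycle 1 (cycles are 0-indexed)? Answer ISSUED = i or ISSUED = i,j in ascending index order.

#0 head=0: xor i0 RAW r1
#1 head=1: beq i1 no-port BR/MEM
#2 head=2: ld+sub i2&i3 2-wide
#3 head=4: or+sub i4&i5 2-wide
#4 head=6: and i6 RAW r0
#5 head=7: mulh i7 RAW r3
#6 head=8: bne+sll i8&i9 2-wide
#7 head=10: ld i10 tail

ISSUED = 1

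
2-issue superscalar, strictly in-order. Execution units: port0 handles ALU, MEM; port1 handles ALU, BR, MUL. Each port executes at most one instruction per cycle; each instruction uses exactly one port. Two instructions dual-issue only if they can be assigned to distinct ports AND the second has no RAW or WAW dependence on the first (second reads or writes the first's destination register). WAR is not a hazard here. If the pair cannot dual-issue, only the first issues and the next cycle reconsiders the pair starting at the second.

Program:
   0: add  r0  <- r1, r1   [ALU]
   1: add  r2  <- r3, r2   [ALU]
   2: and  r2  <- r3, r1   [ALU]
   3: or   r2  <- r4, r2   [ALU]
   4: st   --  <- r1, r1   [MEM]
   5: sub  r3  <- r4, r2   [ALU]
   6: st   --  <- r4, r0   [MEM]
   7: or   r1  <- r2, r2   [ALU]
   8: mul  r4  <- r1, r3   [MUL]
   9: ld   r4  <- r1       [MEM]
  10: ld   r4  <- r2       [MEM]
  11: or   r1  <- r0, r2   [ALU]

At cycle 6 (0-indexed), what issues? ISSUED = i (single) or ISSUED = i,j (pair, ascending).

ISSUED = 9

[0] i0&i1  add+add  -- pair
[1] i2  and  -- RAW+WAW r2
[2] i3&i4  or+st  -- pair
[3] i5&i6  sub+st  -- pair
[4] i7  or  -- RAW r1
[5] i8  mul  -- WAW r4
[6] i9  ld  -- no-port MEM/MEM
[7] i10&i11  ld+or  -- pair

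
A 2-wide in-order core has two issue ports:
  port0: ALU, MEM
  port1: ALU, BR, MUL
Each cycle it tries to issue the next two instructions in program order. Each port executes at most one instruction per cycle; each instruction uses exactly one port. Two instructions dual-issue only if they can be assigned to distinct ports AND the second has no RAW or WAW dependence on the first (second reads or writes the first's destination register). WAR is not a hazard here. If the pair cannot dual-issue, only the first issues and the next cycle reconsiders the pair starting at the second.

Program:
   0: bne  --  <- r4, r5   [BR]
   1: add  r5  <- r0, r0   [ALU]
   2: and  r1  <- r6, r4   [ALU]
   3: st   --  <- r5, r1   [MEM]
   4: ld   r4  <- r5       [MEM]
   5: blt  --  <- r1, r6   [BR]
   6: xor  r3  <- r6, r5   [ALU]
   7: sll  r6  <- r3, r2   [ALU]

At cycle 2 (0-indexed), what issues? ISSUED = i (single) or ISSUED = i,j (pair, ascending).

0. bne.BR/add.ALU @i0&i1  | 2-wide
1. and.ALU @i2  | RAW r1
2. st.MEM @i3  | no-port MEM/MEM
3. ld.MEM/blt.BR @i4&i5  | 2-wide
4. xor.ALU @i6  | RAW r3
5. sll.ALU @i7  | tail

ISSUED = 3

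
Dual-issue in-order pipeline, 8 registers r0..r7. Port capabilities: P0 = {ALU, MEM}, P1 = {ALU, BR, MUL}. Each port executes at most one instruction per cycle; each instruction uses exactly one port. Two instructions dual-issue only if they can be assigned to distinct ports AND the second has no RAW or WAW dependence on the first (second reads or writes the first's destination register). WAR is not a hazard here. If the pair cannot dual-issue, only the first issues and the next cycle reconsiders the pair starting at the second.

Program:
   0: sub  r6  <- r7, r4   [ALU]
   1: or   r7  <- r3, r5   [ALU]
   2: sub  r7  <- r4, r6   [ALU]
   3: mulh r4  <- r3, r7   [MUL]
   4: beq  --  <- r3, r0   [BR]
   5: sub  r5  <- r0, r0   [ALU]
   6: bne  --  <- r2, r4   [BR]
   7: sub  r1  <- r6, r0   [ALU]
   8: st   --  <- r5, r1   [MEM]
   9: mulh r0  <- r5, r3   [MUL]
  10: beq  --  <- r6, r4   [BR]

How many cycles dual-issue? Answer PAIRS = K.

t=0 i0&i1:sub.ALU/or.ALU ; dual
t=1 i2:sub.ALU ; RAW r7
t=2 i3:mulh.MUL ; no-port MUL/BR
t=3 i4&i5:beq.BR/sub.ALU ; dual
t=4 i6&i7:bne.BR/sub.ALU ; dual
t=5 i8&i9:st.MEM/mulh.MUL ; dual
t=6 i10:beq.BR ; tail

PAIRS = 4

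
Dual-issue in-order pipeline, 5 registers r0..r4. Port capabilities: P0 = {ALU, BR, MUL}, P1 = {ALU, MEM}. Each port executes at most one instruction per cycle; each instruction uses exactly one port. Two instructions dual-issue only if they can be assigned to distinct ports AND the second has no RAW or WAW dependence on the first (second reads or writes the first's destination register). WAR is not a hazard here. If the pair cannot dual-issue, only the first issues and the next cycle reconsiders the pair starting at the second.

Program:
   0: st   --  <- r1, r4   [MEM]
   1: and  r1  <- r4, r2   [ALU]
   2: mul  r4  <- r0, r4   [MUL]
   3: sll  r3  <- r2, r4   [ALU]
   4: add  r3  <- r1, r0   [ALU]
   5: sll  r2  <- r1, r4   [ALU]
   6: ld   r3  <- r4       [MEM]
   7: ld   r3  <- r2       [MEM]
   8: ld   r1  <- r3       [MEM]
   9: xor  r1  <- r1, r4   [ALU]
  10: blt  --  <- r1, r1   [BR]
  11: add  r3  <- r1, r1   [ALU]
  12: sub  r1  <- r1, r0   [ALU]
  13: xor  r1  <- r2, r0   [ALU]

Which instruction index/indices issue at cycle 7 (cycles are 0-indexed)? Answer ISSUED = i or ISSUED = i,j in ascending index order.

0. st.MEM/and.ALU @i0,i1  | 2-wide
1. mul.MUL @i2  | RAW r4
2. sll.ALU @i3  | WAW r3
3. add.ALU/sll.ALU @i4,i5  | 2-wide
4. ld.MEM @i6  | no-port MEM/MEM
5. ld.MEM @i7  | no-port MEM/MEM
6. ld.MEM @i8  | RAW+WAW r1
7. xor.ALU @i9  | RAW r1
8. blt.BR/add.ALU @i10,i11  | 2-wide
9. sub.ALU @i12  | WAW r1
10. xor.ALU @i13  | tail

ISSUED = 9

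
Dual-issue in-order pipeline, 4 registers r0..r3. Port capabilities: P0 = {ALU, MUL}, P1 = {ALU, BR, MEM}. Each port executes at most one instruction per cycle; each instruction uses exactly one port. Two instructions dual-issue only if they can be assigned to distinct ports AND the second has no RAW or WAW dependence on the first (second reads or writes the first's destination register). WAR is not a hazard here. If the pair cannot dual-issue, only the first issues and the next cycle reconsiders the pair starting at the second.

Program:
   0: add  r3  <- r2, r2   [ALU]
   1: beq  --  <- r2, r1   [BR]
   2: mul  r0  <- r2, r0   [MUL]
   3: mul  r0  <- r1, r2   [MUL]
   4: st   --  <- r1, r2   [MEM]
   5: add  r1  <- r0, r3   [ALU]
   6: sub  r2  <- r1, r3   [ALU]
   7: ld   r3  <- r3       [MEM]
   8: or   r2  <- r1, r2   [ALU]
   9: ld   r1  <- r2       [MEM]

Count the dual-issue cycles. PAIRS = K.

c0: i0/i1 add+beq  2-wide
c1: i2 mul  no-port MUL/MUL
c2: i3/i4 mul+st  2-wide
c3: i5 add  RAW r1
c4: i6/i7 sub+ld  2-wide
c5: i8 or  RAW r2
c6: i9 ld  tail

PAIRS = 3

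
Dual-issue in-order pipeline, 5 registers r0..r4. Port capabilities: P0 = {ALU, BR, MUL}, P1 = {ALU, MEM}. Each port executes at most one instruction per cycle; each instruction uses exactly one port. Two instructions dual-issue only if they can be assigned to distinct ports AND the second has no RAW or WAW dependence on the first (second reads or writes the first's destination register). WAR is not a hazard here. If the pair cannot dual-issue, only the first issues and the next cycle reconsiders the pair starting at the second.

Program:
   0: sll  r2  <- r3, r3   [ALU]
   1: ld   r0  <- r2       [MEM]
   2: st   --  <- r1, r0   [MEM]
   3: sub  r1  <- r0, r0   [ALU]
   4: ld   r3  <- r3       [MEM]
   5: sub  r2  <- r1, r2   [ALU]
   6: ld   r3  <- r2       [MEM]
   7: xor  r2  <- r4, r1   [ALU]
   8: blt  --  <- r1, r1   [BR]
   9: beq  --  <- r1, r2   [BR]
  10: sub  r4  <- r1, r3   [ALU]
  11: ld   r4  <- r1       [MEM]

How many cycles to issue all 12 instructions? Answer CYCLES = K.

[0] i0  sll.ALU  -- RAW r2
[1] i1  ld.MEM  -- no-port MEM/MEM
[2] i2,i3  st.MEM;sub.ALU  -- 2-wide
[3] i4,i5  ld.MEM;sub.ALU  -- 2-wide
[4] i6,i7  ld.MEM;xor.ALU  -- 2-wide
[5] i8  blt.BR  -- no-port BR/BR
[6] i9,i10  beq.BR;sub.ALU  -- 2-wide
[7] i11  ld.MEM  -- tail

CYCLES = 8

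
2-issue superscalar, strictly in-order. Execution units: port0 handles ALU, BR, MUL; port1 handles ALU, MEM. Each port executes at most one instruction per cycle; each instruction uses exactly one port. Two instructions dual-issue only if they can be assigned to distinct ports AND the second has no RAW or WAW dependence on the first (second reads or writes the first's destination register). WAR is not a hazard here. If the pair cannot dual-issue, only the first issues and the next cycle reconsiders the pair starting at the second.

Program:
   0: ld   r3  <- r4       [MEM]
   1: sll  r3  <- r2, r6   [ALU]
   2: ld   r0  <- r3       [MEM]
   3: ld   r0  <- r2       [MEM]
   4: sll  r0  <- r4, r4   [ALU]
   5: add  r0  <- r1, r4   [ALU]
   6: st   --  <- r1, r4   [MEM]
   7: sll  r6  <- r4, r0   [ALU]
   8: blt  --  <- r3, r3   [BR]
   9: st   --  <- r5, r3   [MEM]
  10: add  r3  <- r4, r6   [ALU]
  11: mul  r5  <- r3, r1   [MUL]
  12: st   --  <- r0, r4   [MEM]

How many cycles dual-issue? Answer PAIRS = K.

t=0 i0:ld.MEM ; WAW r3
t=1 i1:sll.ALU ; RAW r3
t=2 i2:ld.MEM ; no-port MEM/MEM
t=3 i3:ld.MEM ; WAW r0
t=4 i4:sll.ALU ; WAW r0
t=5 i5/i6:add.ALU st.MEM ; pair
t=6 i7/i8:sll.ALU blt.BR ; pair
t=7 i9/i10:st.MEM add.ALU ; pair
t=8 i11/i12:mul.MUL st.MEM ; pair

PAIRS = 4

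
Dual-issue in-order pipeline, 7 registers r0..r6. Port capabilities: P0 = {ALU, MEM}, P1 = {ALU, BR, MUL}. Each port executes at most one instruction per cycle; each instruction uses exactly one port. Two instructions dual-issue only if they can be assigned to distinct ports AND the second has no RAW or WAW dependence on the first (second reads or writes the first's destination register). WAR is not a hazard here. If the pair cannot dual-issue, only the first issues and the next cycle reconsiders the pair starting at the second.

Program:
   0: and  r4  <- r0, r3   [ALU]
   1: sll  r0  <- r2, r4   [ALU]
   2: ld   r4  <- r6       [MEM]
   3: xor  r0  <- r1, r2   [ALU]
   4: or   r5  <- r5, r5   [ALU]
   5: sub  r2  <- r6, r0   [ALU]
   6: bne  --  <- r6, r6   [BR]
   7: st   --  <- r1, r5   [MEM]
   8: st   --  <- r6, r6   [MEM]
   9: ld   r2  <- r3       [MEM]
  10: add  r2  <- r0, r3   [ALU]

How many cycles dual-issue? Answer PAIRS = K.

PAIRS = 3

c0: i0 and  RAW r4
c1: i1+i2 sll+ld  pair
c2: i3+i4 xor+or  pair
c3: i5+i6 sub+bne  pair
c4: i7 st  no-port MEM/MEM
c5: i8 st  no-port MEM/MEM
c6: i9 ld  WAW r2
c7: i10 add  tail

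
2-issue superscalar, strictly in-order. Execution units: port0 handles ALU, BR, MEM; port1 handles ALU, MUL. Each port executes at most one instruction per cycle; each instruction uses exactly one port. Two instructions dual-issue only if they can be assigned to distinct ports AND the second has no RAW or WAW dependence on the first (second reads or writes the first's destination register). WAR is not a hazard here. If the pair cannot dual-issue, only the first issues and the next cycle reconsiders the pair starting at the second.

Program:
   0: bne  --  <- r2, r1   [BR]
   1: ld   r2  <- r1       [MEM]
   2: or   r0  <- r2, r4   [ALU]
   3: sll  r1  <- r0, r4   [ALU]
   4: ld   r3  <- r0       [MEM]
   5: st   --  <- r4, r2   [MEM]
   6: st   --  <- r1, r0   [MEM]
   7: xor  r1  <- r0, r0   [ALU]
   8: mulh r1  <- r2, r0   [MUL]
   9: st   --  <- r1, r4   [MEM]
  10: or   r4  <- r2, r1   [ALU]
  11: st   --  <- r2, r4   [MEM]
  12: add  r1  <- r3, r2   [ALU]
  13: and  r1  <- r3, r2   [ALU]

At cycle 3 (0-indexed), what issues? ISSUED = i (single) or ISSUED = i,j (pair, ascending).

ISSUED = 3,4

#0 head=0: bne i0 no-port BR/MEM
#1 head=1: ld i1 RAW r2
#2 head=2: or i2 RAW r0
#3 head=3: sll+ld i3/i4 2-wide
#4 head=5: st i5 no-port MEM/MEM
#5 head=6: st+xor i6/i7 2-wide
#6 head=8: mulh i8 RAW r1
#7 head=9: st+or i9/i10 2-wide
#8 head=11: st+add i11/i12 2-wide
#9 head=13: and i13 tail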